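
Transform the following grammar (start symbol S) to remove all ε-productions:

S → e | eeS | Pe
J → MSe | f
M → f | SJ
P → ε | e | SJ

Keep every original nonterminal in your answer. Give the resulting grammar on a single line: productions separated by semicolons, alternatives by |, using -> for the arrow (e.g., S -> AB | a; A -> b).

S -> e | Pe | eeS; J -> f | MSe; M -> f | SJ; P -> e | SJ

Nullable set: {P}.
S -> Pe: P nullable, giving Pe | e.
Drop P -> ε.
Unchanged (no nullable symbols): S -> e; S -> eeS; J -> MSe; J -> f; M -> SJ; M -> f; P -> SJ; P -> e.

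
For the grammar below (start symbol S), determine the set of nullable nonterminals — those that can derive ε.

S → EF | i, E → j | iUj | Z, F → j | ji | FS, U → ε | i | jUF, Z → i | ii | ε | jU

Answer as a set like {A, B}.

{E, U, Z}

Directly nullable (have an ε-rule): {U, Z}.
E is nullable via E -> Z (every symbol on the right is already known nullable).
Not nullable: F, S — each has a terminal in every rule's right-hand side or depends on a non-nullable symbol.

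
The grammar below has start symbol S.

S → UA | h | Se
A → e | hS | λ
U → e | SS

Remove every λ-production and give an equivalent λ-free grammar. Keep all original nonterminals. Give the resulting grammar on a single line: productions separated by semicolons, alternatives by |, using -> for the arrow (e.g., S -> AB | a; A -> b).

Nullable set: {A}.
S -> UA: A nullable, giving U | UA.
Drop A -> λ.
Unchanged (no nullable symbols): S -> Se; S -> h; A -> e; A -> hS; U -> SS; U -> e.

S -> U | h | Se | UA; A -> e | hS; U -> e | SS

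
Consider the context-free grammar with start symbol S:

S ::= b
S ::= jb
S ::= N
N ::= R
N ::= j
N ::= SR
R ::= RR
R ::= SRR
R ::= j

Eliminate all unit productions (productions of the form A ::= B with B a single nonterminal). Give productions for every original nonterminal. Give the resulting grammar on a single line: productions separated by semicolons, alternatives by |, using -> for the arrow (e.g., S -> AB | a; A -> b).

S -> b | j | RR | SR | jb | SRR; N -> j | RR | SR | SRR; R -> j | RR | SRR

Unit productions: N->R, S->N.
Unit pairs (A ⇒* B via units): (N,R), (S,N), (S,R).
S: inherits non-unit rules of {N, R, S} → RR | SR | SRR | b | j | jb.
N: inherits non-unit rules of {N, R} → RR | SR | SRR | j.
R: inherits non-unit rules of {R} → RR | SRR | j.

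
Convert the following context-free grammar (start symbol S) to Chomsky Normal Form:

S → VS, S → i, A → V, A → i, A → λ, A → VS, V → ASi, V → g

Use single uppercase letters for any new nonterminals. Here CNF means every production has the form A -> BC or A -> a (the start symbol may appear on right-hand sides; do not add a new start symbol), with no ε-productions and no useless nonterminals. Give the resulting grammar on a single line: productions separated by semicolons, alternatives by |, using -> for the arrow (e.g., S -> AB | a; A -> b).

Nullable: {A}; after ε-elimination: S -> i | VS; A -> V | i | VS; V -> g | Si | ASi.
After unit-elimination: S -> i | VS; A -> g | i | Si | VS | ASi; V -> g | Si | ASi.
TERM: introduce B -> i and substitute in every rule of length ≥2.
BIN: A -> ASB becomes A -> AC, C -> SB; V -> ASB becomes V -> AD, D -> SB.

S -> i | VS; A -> g | i | AC | SB | VS; B -> i; C -> SB; D -> SB; V -> g | AD | SB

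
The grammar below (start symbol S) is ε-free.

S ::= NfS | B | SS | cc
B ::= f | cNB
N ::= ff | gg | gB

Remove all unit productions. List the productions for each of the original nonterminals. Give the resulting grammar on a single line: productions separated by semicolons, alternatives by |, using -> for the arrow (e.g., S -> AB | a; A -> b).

Unit productions: S->B.
Unit pairs (A ⇒* B via units): (S,B).
S: inherits non-unit rules of {B, S} → NfS | SS | cNB | cc | f.
B: inherits non-unit rules of {B} → cNB | f.
N: inherits non-unit rules of {N} → ff | gB | gg.

S -> f | SS | cc | NfS | cNB; B -> f | cNB; N -> ff | gB | gg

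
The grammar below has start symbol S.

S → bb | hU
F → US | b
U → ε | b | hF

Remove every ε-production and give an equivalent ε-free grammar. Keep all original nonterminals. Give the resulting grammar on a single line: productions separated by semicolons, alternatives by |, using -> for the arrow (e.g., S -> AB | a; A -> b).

S -> h | bb | hU; F -> S | b | US; U -> b | hF

Nullable set: {U}.
S -> hU: U nullable, giving h | hU.
F -> US: U nullable, giving S | US.
Drop U -> ε.
Unchanged (no nullable symbols): S -> bb; F -> b; U -> b; U -> hF.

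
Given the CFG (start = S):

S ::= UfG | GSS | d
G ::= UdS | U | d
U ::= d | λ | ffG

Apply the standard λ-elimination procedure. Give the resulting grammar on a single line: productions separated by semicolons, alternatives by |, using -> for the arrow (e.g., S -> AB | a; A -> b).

Nullable set: {G, U}.
S -> GSS: G nullable, giving GSS | SS.
S -> UfG: U, G nullable, giving Uf | UfG | f | fG.
G -> U: U nullable, giving U.
G -> UdS: U nullable, giving UdS | dS.
Drop U -> λ.
U -> ffG: G nullable, giving ff | ffG.
Unchanged (no nullable symbols): S -> d; G -> d; U -> d.

S -> d | f | SS | Uf | fG | GSS | UfG; G -> U | d | dS | UdS; U -> d | ff | ffG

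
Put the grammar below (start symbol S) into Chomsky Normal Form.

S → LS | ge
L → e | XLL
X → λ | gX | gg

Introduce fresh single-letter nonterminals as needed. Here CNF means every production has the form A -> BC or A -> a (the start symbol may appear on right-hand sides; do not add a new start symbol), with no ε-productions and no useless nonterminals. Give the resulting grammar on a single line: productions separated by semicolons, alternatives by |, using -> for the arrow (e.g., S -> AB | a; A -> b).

Nullable: {X}; after ε-elimination: S -> LS | ge; L -> e | LL | XLL; X -> g | gX | gg.
No unit productions to eliminate.
TERM: introduce B -> e, A -> g and substitute in every rule of length ≥2.
BIN: L -> XLL becomes L -> XC, C -> LL.

S -> AB | LS; A -> g; B -> e; C -> LL; L -> e | LL | XC; X -> g | AA | AX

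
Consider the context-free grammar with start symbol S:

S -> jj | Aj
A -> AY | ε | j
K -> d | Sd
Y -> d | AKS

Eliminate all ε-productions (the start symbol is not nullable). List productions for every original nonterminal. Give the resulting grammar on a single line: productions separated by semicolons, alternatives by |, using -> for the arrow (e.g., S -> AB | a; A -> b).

S -> j | Aj | jj; A -> Y | j | AY; K -> d | Sd; Y -> d | KS | AKS

Nullable set: {A}.
S -> Aj: A nullable, giving Aj | j.
Drop A -> ε.
A -> AY: A nullable, giving AY | Y.
Y -> AKS: A nullable, giving AKS | KS.
Unchanged (no nullable symbols): S -> jj; A -> j; K -> Sd; K -> d; Y -> d.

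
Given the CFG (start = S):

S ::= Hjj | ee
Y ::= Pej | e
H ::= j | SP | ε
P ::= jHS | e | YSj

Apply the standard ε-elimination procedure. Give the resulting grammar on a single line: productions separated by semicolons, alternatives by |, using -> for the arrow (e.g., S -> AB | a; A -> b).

Nullable set: {H}.
S -> Hjj: H nullable, giving Hjj | jj.
Drop H -> ε.
P -> jHS: H nullable, giving jHS | jS.
Unchanged (no nullable symbols): S -> ee; H -> SP; H -> j; P -> YSj; P -> e; Y -> Pej; Y -> e.

S -> ee | jj | Hjj; H -> j | SP; P -> e | jS | YSj | jHS; Y -> e | Pej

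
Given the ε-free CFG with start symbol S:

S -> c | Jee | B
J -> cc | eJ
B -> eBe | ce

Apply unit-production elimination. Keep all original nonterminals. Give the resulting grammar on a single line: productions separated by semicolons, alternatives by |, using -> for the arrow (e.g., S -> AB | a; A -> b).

Unit productions: S->B.
Unit pairs (A ⇒* B via units): (S,B).
S: inherits non-unit rules of {B, S} → Jee | c | ce | eBe.
B: inherits non-unit rules of {B} → ce | eBe.
J: inherits non-unit rules of {J} → cc | eJ.

S -> c | ce | Jee | eBe; B -> ce | eBe; J -> cc | eJ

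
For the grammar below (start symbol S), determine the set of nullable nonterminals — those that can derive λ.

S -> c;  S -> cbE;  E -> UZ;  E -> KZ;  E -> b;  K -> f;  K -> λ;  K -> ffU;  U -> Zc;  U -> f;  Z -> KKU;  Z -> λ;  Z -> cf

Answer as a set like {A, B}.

{E, K, Z}

Directly nullable (have an ε-rule): {K, Z}.
E is nullable via E -> KZ (every symbol on the right is already known nullable).
Not nullable: S, U — each has a terminal in every rule's right-hand side or depends on a non-nullable symbol.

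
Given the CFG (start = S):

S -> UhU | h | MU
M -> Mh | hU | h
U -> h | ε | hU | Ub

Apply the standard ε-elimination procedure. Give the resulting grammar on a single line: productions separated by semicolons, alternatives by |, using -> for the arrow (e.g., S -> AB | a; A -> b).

Nullable set: {U}.
S -> MU: U nullable, giving M | MU.
S -> UhU: U, U nullable, giving Uh | UhU | h | hU.
M -> hU: U nullable, giving h | hU.
Drop U -> ε.
U -> Ub: U nullable, giving Ub | b.
U -> hU: U nullable, giving h | hU.
Unchanged (no nullable symbols): S -> h; M -> Mh; M -> h; U -> h.

S -> M | h | MU | Uh | hU | UhU; M -> h | Mh | hU; U -> b | h | Ub | hU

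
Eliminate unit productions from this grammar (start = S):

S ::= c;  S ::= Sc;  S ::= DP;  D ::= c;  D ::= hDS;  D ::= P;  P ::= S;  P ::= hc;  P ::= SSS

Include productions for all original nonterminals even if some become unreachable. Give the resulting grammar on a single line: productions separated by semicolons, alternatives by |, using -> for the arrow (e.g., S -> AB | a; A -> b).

S -> c | DP | Sc; D -> c | DP | Sc | hc | SSS | hDS; P -> c | DP | Sc | hc | SSS

Unit productions: D->P, P->S.
Unit pairs (A ⇒* B via units): (D,P), (D,S), (P,S).
S: inherits non-unit rules of {S} → DP | Sc | c.
D: inherits non-unit rules of {D, P, S} → DP | SSS | Sc | c | hDS | hc.
P: inherits non-unit rules of {P, S} → DP | SSS | Sc | c | hc.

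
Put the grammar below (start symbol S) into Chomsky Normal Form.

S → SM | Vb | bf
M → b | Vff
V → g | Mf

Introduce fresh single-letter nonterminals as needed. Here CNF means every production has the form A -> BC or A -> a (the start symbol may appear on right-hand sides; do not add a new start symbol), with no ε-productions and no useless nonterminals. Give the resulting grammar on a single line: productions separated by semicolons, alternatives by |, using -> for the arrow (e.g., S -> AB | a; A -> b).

No ε-productions.
No unit productions to eliminate.
TERM: introduce B -> b, A -> f and substitute in every rule of length ≥2.
BIN: M -> VAA becomes M -> VC, C -> AA.

S -> BA | SM | VB; A -> f; B -> b; C -> AA; M -> b | VC; V -> g | MA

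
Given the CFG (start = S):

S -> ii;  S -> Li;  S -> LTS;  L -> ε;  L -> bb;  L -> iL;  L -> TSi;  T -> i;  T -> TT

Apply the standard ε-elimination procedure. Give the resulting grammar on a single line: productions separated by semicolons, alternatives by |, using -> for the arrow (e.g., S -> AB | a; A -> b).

S -> i | Li | TS | ii | LTS; L -> i | bb | iL | TSi; T -> i | TT

Nullable set: {L}.
S -> LTS: L nullable, giving LTS | TS.
S -> Li: L nullable, giving Li | i.
Drop L -> ε.
L -> iL: L nullable, giving i | iL.
Unchanged (no nullable symbols): S -> ii; L -> TSi; L -> bb; T -> TT; T -> i.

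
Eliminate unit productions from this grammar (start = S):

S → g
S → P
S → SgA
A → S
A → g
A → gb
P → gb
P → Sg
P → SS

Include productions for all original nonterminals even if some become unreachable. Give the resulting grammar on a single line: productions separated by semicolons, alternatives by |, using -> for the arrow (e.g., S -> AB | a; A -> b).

Unit productions: A->S, S->P.
Unit pairs (A ⇒* B via units): (A,P), (A,S), (S,P).
S: inherits non-unit rules of {P, S} → SS | Sg | SgA | g | gb.
A: inherits non-unit rules of {A, P, S} → SS | Sg | SgA | g | gb.
P: inherits non-unit rules of {P} → SS | Sg | gb.

S -> g | SS | Sg | gb | SgA; A -> g | SS | Sg | gb | SgA; P -> SS | Sg | gb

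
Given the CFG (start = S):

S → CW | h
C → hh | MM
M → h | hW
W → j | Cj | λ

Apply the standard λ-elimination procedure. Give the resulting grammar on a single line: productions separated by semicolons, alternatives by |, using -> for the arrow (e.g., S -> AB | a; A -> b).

Nullable set: {W}.
S -> CW: W nullable, giving C | CW.
M -> hW: W nullable, giving h | hW.
Drop W -> λ.
Unchanged (no nullable symbols): S -> h; C -> MM; C -> hh; M -> h; W -> Cj; W -> j.

S -> C | h | CW; C -> MM | hh; M -> h | hW; W -> j | Cj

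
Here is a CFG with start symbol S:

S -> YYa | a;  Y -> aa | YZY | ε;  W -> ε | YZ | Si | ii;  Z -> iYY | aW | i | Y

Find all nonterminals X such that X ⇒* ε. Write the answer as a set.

{W, Y, Z}

Directly nullable (have an ε-rule): {W, Y}.
Z is nullable via Z -> Y (every symbol on the right is already known nullable).
Not nullable: S — each has a terminal in every rule's right-hand side or depends on a non-nullable symbol.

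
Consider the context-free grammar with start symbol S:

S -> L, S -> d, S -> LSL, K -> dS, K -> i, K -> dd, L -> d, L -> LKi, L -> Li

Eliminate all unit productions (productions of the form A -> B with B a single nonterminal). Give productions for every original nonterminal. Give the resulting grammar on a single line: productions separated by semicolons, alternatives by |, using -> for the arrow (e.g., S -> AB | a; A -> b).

S -> d | Li | LKi | LSL; K -> i | dS | dd; L -> d | Li | LKi

Unit productions: S->L.
Unit pairs (A ⇒* B via units): (S,L).
S: inherits non-unit rules of {L, S} → LKi | LSL | Li | d.
K: inherits non-unit rules of {K} → dS | dd | i.
L: inherits non-unit rules of {L} → LKi | Li | d.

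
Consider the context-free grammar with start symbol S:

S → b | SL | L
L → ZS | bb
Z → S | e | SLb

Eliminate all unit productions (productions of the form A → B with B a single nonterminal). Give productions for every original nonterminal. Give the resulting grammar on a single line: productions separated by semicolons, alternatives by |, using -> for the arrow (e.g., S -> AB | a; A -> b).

S -> b | SL | ZS | bb; L -> ZS | bb; Z -> b | e | SL | ZS | bb | SLb

Unit productions: S->L, Z->S.
Unit pairs (A ⇒* B via units): (S,L), (Z,L), (Z,S).
S: inherits non-unit rules of {L, S} → SL | ZS | b | bb.
L: inherits non-unit rules of {L} → ZS | bb.
Z: inherits non-unit rules of {L, S, Z} → SL | SLb | ZS | b | bb | e.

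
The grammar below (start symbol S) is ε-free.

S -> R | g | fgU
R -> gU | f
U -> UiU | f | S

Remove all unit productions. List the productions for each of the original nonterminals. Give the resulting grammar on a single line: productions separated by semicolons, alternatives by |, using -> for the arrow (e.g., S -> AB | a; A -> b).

S -> f | g | gU | fgU; R -> f | gU; U -> f | g | gU | UiU | fgU

Unit productions: S->R, U->S.
Unit pairs (A ⇒* B via units): (S,R), (U,R), (U,S).
S: inherits non-unit rules of {R, S} → f | fgU | g | gU.
R: inherits non-unit rules of {R} → f | gU.
U: inherits non-unit rules of {R, S, U} → UiU | f | fgU | g | gU.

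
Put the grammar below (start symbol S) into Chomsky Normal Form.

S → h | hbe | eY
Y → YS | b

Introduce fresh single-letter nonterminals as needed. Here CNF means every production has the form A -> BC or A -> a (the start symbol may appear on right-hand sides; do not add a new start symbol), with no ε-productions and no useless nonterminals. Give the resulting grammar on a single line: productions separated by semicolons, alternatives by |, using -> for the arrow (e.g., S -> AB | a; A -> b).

No ε-productions.
No unit productions to eliminate.
TERM: introduce C -> b, A -> e, B -> h and substitute in every rule of length ≥2.
BIN: S -> BCA becomes S -> BD, D -> CA.

S -> h | AY | BD; A -> e; B -> h; C -> b; D -> CA; Y -> b | YS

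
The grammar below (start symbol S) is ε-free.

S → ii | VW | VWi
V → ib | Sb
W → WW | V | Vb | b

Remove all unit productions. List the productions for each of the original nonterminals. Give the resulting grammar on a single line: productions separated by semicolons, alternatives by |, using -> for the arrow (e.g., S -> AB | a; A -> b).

S -> VW | ii | VWi; V -> Sb | ib; W -> b | Sb | Vb | WW | ib

Unit productions: W->V.
Unit pairs (A ⇒* B via units): (W,V).
S: inherits non-unit rules of {S} → VW | VWi | ii.
V: inherits non-unit rules of {V} → Sb | ib.
W: inherits non-unit rules of {V, W} → Sb | Vb | WW | b | ib.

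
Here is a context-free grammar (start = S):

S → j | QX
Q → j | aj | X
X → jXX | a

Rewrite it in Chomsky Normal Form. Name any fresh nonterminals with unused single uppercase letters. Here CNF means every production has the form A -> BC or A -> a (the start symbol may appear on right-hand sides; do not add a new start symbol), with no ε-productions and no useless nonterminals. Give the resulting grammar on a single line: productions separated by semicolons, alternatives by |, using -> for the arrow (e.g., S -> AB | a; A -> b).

No ε-productions.
After unit-elimination: S -> j | QX; Q -> a | j | aj | jXX; X -> a | jXX.
TERM: introduce A -> a, B -> j and substitute in every rule of length ≥2.
BIN: Q -> BXX becomes Q -> BC, C -> XX; X -> BXX becomes X -> BD, D -> XX.

S -> j | QX; A -> a; B -> j; C -> XX; D -> XX; Q -> a | j | AB | BC; X -> a | BD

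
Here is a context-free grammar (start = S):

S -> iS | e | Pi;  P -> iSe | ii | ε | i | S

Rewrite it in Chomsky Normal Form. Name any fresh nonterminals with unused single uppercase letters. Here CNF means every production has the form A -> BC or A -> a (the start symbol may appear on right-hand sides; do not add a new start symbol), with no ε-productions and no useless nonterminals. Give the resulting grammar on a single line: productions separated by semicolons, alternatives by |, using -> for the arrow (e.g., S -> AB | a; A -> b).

S -> e | i | AS | PA; A -> i; B -> e; C -> SB; P -> e | i | AA | AC | AS | PA

Nullable: {P}; after ε-elimination: S -> e | i | Pi | iS; P -> S | i | ii | iSe.
After unit-elimination: S -> e | i | Pi | iS; P -> e | i | Pi | iS | ii | iSe.
TERM: introduce B -> e, A -> i and substitute in every rule of length ≥2.
BIN: P -> ASB becomes P -> AC, C -> SB.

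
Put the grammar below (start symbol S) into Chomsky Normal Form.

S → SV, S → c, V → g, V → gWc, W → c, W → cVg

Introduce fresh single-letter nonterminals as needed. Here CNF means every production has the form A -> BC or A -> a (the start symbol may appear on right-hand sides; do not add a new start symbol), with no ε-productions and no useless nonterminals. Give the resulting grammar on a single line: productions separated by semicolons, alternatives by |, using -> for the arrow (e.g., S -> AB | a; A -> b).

No ε-productions.
No unit productions to eliminate.
TERM: introduce B -> c, A -> g and substitute in every rule of length ≥2.
BIN: V -> AWB becomes V -> AC, C -> WB; W -> BVA becomes W -> BD, D -> VA.

S -> c | SV; A -> g; B -> c; C -> WB; D -> VA; V -> g | AC; W -> c | BD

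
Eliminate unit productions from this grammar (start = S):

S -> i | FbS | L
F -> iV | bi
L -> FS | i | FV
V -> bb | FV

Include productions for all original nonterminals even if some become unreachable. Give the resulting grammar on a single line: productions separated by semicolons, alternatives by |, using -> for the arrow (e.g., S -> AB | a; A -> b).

Unit productions: S->L.
Unit pairs (A ⇒* B via units): (S,L).
S: inherits non-unit rules of {L, S} → FS | FV | FbS | i.
F: inherits non-unit rules of {F} → bi | iV.
L: inherits non-unit rules of {L} → FS | FV | i.
V: inherits non-unit rules of {V} → FV | bb.

S -> i | FS | FV | FbS; F -> bi | iV; L -> i | FS | FV; V -> FV | bb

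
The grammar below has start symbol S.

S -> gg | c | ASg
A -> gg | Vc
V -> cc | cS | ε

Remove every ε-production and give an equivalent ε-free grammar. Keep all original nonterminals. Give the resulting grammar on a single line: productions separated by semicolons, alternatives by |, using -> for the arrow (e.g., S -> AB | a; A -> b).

Nullable set: {V}.
A -> Vc: V nullable, giving Vc | c.
Drop V -> ε.
Unchanged (no nullable symbols): S -> ASg; S -> c; S -> gg; A -> gg; V -> cS; V -> cc.

S -> c | gg | ASg; A -> c | Vc | gg; V -> cS | cc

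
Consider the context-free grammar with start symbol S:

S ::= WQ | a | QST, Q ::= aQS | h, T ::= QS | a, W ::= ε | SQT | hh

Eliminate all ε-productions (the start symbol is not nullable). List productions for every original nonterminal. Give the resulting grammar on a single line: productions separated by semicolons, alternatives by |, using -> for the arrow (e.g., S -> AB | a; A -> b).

S -> Q | a | WQ | QST; Q -> h | aQS; T -> a | QS; W -> hh | SQT

Nullable set: {W}.
S -> WQ: W nullable, giving Q | WQ.
Drop W -> ε.
Unchanged (no nullable symbols): S -> QST; S -> a; Q -> aQS; Q -> h; T -> QS; T -> a; W -> SQT; W -> hh.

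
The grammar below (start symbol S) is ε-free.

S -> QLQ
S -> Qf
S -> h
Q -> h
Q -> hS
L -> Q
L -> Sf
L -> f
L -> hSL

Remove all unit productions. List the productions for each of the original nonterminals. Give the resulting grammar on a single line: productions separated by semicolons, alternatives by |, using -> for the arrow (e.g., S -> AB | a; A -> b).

S -> h | Qf | QLQ; L -> f | h | Sf | hS | hSL; Q -> h | hS

Unit productions: L->Q.
Unit pairs (A ⇒* B via units): (L,Q).
S: inherits non-unit rules of {S} → QLQ | Qf | h.
L: inherits non-unit rules of {L, Q} → Sf | f | h | hS | hSL.
Q: inherits non-unit rules of {Q} → h | hS.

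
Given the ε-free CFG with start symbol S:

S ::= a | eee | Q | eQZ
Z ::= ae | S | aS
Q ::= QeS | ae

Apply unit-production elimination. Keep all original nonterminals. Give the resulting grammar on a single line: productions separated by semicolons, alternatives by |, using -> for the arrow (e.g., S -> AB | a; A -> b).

Unit productions: S->Q, Z->S.
Unit pairs (A ⇒* B via units): (S,Q), (Z,Q), (Z,S).
S: inherits non-unit rules of {Q, S} → QeS | a | ae | eQZ | eee.
Q: inherits non-unit rules of {Q} → QeS | ae.
Z: inherits non-unit rules of {Q, S, Z} → QeS | a | aS | ae | eQZ | eee.

S -> a | ae | QeS | eQZ | eee; Q -> ae | QeS; Z -> a | aS | ae | QeS | eQZ | eee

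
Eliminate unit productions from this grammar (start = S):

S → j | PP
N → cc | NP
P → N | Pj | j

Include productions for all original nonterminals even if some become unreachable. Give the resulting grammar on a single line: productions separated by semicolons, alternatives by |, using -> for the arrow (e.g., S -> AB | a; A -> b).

Unit productions: P->N.
Unit pairs (A ⇒* B via units): (P,N).
S: inherits non-unit rules of {S} → PP | j.
N: inherits non-unit rules of {N} → NP | cc.
P: inherits non-unit rules of {N, P} → NP | Pj | cc | j.

S -> j | PP; N -> NP | cc; P -> j | NP | Pj | cc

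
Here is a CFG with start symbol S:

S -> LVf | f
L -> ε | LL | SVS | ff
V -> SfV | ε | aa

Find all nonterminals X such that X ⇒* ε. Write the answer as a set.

{L, V}

Directly nullable (have an ε-rule): {L, V}.
Not nullable: S — each has a terminal in every rule's right-hand side or depends on a non-nullable symbol.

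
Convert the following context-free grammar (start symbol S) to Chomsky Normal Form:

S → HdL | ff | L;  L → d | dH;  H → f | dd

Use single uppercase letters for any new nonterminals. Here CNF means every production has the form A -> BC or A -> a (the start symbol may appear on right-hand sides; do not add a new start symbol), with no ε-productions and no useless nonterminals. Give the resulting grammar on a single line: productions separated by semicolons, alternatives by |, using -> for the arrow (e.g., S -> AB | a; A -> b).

No ε-productions.
After unit-elimination: S -> d | dH | ff | HdL; H -> f | dd; L -> d | dH.
TERM: introduce A -> d, B -> f and substitute in every rule of length ≥2.
BIN: S -> HAL becomes S -> HC, C -> AL.

S -> d | AH | BB | HC; A -> d; B -> f; C -> AL; H -> f | AA; L -> d | AH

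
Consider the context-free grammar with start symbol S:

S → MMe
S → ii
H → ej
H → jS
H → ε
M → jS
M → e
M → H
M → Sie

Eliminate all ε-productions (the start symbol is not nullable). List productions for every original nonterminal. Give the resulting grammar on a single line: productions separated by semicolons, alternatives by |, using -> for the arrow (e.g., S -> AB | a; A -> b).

Nullable set: {H, M}.
S -> MMe: M, M nullable, giving MMe | Me | e.
Drop H -> ε.
M -> H: H nullable, giving H.
Unchanged (no nullable symbols): S -> ii; H -> ej; H -> jS; M -> Sie; M -> e; M -> jS.

S -> e | Me | ii | MMe; H -> ej | jS; M -> H | e | jS | Sie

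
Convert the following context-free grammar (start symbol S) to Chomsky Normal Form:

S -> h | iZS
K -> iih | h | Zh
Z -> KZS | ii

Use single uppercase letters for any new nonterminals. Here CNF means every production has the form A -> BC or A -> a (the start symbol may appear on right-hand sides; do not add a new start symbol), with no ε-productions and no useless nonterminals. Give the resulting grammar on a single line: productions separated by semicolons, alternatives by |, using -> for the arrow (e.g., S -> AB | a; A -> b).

S -> h | BD; A -> h; B -> i; C -> BA; D -> ZS; E -> ZS; K -> h | BC | ZA; Z -> BB | KE

No ε-productions.
No unit productions to eliminate.
TERM: introduce A -> h, B -> i and substitute in every rule of length ≥2.
BIN: K -> BBA becomes K -> BC, C -> BA; S -> BZS becomes S -> BD, D -> ZS; Z -> KZS becomes Z -> KE, E -> ZS.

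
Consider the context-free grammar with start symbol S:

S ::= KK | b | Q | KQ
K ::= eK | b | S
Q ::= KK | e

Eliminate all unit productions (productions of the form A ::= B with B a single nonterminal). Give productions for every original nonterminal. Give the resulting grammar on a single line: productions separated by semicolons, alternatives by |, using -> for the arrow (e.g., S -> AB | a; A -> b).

Unit productions: K->S, S->Q.
Unit pairs (A ⇒* B via units): (K,Q), (K,S), (S,Q).
S: inherits non-unit rules of {Q, S} → KK | KQ | b | e.
K: inherits non-unit rules of {K, Q, S} → KK | KQ | b | e | eK.
Q: inherits non-unit rules of {Q} → KK | e.

S -> b | e | KK | KQ; K -> b | e | KK | KQ | eK; Q -> e | KK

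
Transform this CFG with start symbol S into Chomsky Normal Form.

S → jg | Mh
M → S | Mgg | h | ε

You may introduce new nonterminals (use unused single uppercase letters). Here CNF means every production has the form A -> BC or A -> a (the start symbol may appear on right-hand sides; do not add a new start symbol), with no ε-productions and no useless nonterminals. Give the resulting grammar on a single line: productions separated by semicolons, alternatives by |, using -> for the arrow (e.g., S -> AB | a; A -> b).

S -> h | CA | MB; A -> g; B -> h; C -> j; D -> AA; M -> h | AA | CA | MB | MD

Nullable: {M}; after ε-elimination: S -> h | Mh | jg; M -> S | h | gg | Mgg.
After unit-elimination: S -> h | Mh | jg; M -> h | Mh | gg | jg | Mgg.
TERM: introduce A -> g, B -> h, C -> j and substitute in every rule of length ≥2.
BIN: M -> MAA becomes M -> MD, D -> AA.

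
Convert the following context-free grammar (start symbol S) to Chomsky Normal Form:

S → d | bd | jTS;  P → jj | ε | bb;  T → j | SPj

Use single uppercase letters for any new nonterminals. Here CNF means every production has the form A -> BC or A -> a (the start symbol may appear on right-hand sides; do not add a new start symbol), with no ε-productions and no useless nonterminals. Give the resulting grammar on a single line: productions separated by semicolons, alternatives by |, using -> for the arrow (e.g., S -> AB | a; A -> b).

S -> d | AC | BD; A -> b; B -> j; C -> d; D -> TS; E -> PB; P -> AA | BB; T -> j | SB | SE

Nullable: {P}; after ε-elimination: S -> d | bd | jTS; P -> bb | jj; T -> j | Sj | SPj.
No unit productions to eliminate.
TERM: introduce A -> b, C -> d, B -> j and substitute in every rule of length ≥2.
BIN: S -> BTS becomes S -> BD, D -> TS; T -> SPB becomes T -> SE, E -> PB.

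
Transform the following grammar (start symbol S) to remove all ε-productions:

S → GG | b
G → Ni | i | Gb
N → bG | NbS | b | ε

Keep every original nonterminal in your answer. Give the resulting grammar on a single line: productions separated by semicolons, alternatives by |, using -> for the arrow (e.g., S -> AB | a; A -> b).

Nullable set: {N}.
G -> Ni: N nullable, giving Ni | i.
Drop N -> ε.
N -> NbS: N nullable, giving NbS | bS.
Unchanged (no nullable symbols): S -> GG; S -> b; G -> Gb; G -> i; N -> b; N -> bG.

S -> b | GG; G -> i | Gb | Ni; N -> b | bG | bS | NbS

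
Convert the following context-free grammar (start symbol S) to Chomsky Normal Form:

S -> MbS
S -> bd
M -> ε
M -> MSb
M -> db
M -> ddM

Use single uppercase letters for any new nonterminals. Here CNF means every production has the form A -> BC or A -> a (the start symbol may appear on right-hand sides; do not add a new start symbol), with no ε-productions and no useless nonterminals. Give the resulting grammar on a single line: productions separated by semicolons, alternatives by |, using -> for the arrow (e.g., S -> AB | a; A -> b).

S -> AB | AS | ME; A -> b; B -> d; C -> BM; D -> SA; E -> AS; M -> BA | BB | BC | MD | SA

Nullable: {M}; after ε-elimination: S -> bS | bd | MbS; M -> Sb | db | dd | MSb | ddM.
No unit productions to eliminate.
TERM: introduce A -> b, B -> d and substitute in every rule of length ≥2.
BIN: M -> BBM becomes M -> BC, C -> BM; M -> MSA becomes M -> MD, D -> SA; S -> MAS becomes S -> ME, E -> AS.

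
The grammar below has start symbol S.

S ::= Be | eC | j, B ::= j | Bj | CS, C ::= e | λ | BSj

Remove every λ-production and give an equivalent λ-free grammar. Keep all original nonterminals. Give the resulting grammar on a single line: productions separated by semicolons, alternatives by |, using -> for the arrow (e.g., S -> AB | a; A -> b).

S -> e | j | Be | eC; B -> S | j | Bj | CS; C -> e | BSj

Nullable set: {C}.
S -> eC: C nullable, giving e | eC.
B -> CS: C nullable, giving CS | S.
Drop C -> λ.
Unchanged (no nullable symbols): S -> Be; S -> j; B -> Bj; B -> j; C -> BSj; C -> e.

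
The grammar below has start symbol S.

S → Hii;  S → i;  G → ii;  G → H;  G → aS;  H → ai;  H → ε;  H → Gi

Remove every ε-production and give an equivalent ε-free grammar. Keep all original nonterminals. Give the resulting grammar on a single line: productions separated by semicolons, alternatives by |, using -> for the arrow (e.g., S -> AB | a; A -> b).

S -> i | ii | Hii; G -> H | aS | ii; H -> i | Gi | ai

Nullable set: {G, H}.
S -> Hii: H nullable, giving Hii | ii.
G -> H: H nullable, giving H.
Drop H -> ε.
H -> Gi: G nullable, giving Gi | i.
Unchanged (no nullable symbols): S -> i; G -> aS; G -> ii; H -> ai.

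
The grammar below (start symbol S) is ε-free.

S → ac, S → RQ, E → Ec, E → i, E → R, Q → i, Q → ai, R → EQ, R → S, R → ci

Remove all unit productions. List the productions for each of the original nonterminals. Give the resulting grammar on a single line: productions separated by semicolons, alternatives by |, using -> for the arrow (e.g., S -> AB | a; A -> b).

Unit productions: E->R, R->S.
Unit pairs (A ⇒* B via units): (E,R), (E,S), (R,S).
S: inherits non-unit rules of {S} → RQ | ac.
E: inherits non-unit rules of {E, R, S} → EQ | Ec | RQ | ac | ci | i.
Q: inherits non-unit rules of {Q} → ai | i.
R: inherits non-unit rules of {R, S} → EQ | RQ | ac | ci.

S -> RQ | ac; E -> i | EQ | Ec | RQ | ac | ci; Q -> i | ai; R -> EQ | RQ | ac | ci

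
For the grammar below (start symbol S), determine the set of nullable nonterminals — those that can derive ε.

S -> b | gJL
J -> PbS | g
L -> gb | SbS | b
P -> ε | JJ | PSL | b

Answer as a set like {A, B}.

{P}

Directly nullable (have an ε-rule): {P}.
Not nullable: J, L, S — each has a terminal in every rule's right-hand side or depends on a non-nullable symbol.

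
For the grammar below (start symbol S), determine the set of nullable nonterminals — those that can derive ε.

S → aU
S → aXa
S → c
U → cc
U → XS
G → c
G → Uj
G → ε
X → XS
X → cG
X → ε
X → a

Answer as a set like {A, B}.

{G, X}

Directly nullable (have an ε-rule): {G, X}.
Not nullable: S, U — each has a terminal in every rule's right-hand side or depends on a non-nullable symbol.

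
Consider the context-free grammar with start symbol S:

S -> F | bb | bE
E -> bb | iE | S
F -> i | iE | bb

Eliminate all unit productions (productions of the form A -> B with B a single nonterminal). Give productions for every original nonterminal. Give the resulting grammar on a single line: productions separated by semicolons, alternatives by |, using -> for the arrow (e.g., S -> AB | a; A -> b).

S -> i | bE | bb | iE; E -> i | bE | bb | iE; F -> i | bb | iE

Unit productions: E->S, S->F.
Unit pairs (A ⇒* B via units): (E,F), (E,S), (S,F).
S: inherits non-unit rules of {F, S} → bE | bb | i | iE.
E: inherits non-unit rules of {E, F, S} → bE | bb | i | iE.
F: inherits non-unit rules of {F} → bb | i | iE.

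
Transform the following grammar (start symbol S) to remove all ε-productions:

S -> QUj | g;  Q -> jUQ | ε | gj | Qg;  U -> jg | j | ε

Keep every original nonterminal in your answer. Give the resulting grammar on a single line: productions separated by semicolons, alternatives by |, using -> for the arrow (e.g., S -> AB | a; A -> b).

S -> g | j | Qj | Uj | QUj; Q -> g | j | Qg | gj | jQ | jU | jUQ; U -> j | jg

Nullable set: {Q, U}.
S -> QUj: Q, U nullable, giving QUj | Qj | Uj | j.
Drop Q -> ε.
Q -> Qg: Q nullable, giving Qg | g.
Q -> jUQ: U, Q nullable, giving j | jQ | jU | jUQ.
Drop U -> ε.
Unchanged (no nullable symbols): S -> g; Q -> gj; U -> j; U -> jg.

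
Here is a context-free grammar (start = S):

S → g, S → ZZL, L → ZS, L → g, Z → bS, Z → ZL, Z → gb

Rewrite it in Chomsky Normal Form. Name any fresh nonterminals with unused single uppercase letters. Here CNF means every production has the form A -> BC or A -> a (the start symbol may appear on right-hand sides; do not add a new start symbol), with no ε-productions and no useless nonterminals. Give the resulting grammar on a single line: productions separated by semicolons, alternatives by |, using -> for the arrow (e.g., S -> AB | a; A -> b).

No ε-productions.
No unit productions to eliminate.
TERM: introduce A -> b, B -> g and substitute in every rule of length ≥2.
BIN: S -> ZZL becomes S -> ZC, C -> ZL.

S -> g | ZC; A -> b; B -> g; C -> ZL; L -> g | ZS; Z -> AS | BA | ZL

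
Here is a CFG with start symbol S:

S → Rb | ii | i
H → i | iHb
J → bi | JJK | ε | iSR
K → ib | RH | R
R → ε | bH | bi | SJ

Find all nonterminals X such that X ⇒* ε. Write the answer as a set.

{J, K, R}

Directly nullable (have an ε-rule): {J, R}.
K is nullable via K -> R (every symbol on the right is already known nullable).
Not nullable: H, S — each has a terminal in every rule's right-hand side or depends on a non-nullable symbol.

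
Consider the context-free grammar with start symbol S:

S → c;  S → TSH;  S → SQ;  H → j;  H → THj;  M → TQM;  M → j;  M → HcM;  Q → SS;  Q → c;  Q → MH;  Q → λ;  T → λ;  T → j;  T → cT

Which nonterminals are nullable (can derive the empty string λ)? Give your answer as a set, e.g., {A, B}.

Directly nullable (have an ε-rule): {Q, T}.
Not nullable: H, M, S — each has a terminal in every rule's right-hand side or depends on a non-nullable symbol.

{Q, T}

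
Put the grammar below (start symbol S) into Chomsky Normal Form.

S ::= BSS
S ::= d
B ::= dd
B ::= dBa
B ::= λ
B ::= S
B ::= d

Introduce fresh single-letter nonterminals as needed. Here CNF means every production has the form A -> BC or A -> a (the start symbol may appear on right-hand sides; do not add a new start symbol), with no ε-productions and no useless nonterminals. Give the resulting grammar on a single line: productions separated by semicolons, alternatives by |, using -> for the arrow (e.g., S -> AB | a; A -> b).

S -> d | BF | SS; A -> d; B -> d | AA | AC | AD | BE | SS; C -> a; D -> BC; E -> SS; F -> SS

Nullable: {B}; after ε-elimination: S -> d | SS | BSS; B -> S | d | da | dd | dBa.
After unit-elimination: S -> d | SS | BSS; B -> d | SS | da | dd | BSS | dBa.
TERM: introduce C -> a, A -> d and substitute in every rule of length ≥2.
BIN: B -> ABC becomes B -> AD, D -> BC; B -> BSS becomes B -> BE, E -> SS; S -> BSS becomes S -> BF, F -> SS.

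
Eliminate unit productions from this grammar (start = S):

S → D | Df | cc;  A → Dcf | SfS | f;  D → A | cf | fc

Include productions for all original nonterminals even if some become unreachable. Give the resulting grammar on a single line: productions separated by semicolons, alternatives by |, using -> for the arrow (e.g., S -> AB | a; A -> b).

S -> f | Df | cc | cf | fc | Dcf | SfS; A -> f | Dcf | SfS; D -> f | cf | fc | Dcf | SfS

Unit productions: D->A, S->D.
Unit pairs (A ⇒* B via units): (D,A), (S,A), (S,D).
S: inherits non-unit rules of {A, D, S} → Dcf | Df | SfS | cc | cf | f | fc.
A: inherits non-unit rules of {A} → Dcf | SfS | f.
D: inherits non-unit rules of {A, D} → Dcf | SfS | cf | f | fc.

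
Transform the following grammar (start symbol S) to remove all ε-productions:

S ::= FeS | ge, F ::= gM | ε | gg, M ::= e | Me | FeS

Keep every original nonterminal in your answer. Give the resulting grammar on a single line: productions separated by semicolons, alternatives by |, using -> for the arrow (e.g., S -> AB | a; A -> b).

S -> eS | ge | FeS; F -> gM | gg; M -> e | Me | eS | FeS

Nullable set: {F}.
S -> FeS: F nullable, giving FeS | eS.
Drop F -> ε.
M -> FeS: F nullable, giving FeS | eS.
Unchanged (no nullable symbols): S -> ge; F -> gM; F -> gg; M -> Me; M -> e.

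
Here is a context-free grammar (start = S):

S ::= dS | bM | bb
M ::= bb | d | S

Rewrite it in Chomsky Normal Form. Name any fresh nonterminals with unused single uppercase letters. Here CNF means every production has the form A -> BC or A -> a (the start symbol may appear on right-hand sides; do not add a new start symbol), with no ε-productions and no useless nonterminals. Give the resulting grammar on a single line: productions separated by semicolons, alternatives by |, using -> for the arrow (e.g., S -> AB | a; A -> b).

S -> AA | AM | BS; A -> b; B -> d; M -> d | AA | AM | BS

No ε-productions.
After unit-elimination: S -> bM | bb | dS; M -> d | bM | bb | dS.
TERM: introduce A -> b, B -> d and substitute in every rule of length ≥2.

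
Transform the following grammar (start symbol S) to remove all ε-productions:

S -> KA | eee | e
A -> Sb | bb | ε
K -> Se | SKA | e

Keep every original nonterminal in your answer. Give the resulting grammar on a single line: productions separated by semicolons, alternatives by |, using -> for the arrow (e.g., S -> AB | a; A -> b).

Nullable set: {A}.
S -> KA: A nullable, giving K | KA.
Drop A -> ε.
K -> SKA: A nullable, giving SK | SKA.
Unchanged (no nullable symbols): S -> e; S -> eee; A -> Sb; A -> bb; K -> Se; K -> e.

S -> K | e | KA | eee; A -> Sb | bb; K -> e | SK | Se | SKA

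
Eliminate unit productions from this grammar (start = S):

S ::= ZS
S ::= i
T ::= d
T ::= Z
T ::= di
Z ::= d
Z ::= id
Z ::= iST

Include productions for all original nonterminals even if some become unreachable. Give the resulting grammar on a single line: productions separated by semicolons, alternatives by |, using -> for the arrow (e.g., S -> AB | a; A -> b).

Unit productions: T->Z.
Unit pairs (A ⇒* B via units): (T,Z).
S: inherits non-unit rules of {S} → ZS | i.
T: inherits non-unit rules of {T, Z} → d | di | iST | id.
Z: inherits non-unit rules of {Z} → d | iST | id.

S -> i | ZS; T -> d | di | id | iST; Z -> d | id | iST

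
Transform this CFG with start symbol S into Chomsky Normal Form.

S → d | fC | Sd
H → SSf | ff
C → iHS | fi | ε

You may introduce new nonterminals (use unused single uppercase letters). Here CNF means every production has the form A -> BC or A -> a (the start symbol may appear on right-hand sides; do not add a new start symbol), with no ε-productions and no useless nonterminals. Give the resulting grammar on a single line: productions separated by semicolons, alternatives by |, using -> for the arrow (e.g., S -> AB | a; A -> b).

Nullable: {C}; after ε-elimination: S -> d | f | Sd | fC; C -> fi | iHS; H -> ff | SSf.
No unit productions to eliminate.
TERM: introduce D -> d, A -> f, B -> i and substitute in every rule of length ≥2.
BIN: C -> BHS becomes C -> BE, E -> HS; H -> SSA becomes H -> SF, F -> SA.

S -> d | f | AC | SD; A -> f; B -> i; C -> AB | BE; D -> d; E -> HS; F -> SA; H -> AA | SF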